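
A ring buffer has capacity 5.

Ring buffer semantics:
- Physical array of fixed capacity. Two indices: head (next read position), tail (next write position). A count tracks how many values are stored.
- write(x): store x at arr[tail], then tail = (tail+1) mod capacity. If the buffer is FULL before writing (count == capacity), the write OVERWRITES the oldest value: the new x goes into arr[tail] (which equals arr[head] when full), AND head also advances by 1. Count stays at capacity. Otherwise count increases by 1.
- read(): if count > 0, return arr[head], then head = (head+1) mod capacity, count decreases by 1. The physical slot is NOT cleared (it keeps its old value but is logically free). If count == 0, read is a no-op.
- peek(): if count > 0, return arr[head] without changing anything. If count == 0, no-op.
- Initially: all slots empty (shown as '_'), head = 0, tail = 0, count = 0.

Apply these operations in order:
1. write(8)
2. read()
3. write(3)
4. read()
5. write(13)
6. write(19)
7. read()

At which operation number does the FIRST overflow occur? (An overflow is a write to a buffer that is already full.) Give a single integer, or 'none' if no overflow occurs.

Answer: none

Derivation:
After op 1 (write(8)): arr=[8 _ _ _ _] head=0 tail=1 count=1
After op 2 (read()): arr=[8 _ _ _ _] head=1 tail=1 count=0
After op 3 (write(3)): arr=[8 3 _ _ _] head=1 tail=2 count=1
After op 4 (read()): arr=[8 3 _ _ _] head=2 tail=2 count=0
After op 5 (write(13)): arr=[8 3 13 _ _] head=2 tail=3 count=1
After op 6 (write(19)): arr=[8 3 13 19 _] head=2 tail=4 count=2
After op 7 (read()): arr=[8 3 13 19 _] head=3 tail=4 count=1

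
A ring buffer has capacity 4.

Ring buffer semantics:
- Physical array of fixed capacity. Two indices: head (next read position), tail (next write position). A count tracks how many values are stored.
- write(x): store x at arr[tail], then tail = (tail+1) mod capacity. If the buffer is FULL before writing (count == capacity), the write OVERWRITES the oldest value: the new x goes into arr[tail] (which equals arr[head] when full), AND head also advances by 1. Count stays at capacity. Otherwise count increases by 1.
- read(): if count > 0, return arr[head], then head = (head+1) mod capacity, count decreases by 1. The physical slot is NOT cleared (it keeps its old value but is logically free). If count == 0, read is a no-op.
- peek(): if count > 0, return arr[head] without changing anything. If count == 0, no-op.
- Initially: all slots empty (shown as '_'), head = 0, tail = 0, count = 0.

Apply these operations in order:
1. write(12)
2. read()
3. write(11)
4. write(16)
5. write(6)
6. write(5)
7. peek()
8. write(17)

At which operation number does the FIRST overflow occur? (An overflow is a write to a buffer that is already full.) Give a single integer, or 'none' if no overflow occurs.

Answer: 8

Derivation:
After op 1 (write(12)): arr=[12 _ _ _] head=0 tail=1 count=1
After op 2 (read()): arr=[12 _ _ _] head=1 tail=1 count=0
After op 3 (write(11)): arr=[12 11 _ _] head=1 tail=2 count=1
After op 4 (write(16)): arr=[12 11 16 _] head=1 tail=3 count=2
After op 5 (write(6)): arr=[12 11 16 6] head=1 tail=0 count=3
After op 6 (write(5)): arr=[5 11 16 6] head=1 tail=1 count=4
After op 7 (peek()): arr=[5 11 16 6] head=1 tail=1 count=4
After op 8 (write(17)): arr=[5 17 16 6] head=2 tail=2 count=4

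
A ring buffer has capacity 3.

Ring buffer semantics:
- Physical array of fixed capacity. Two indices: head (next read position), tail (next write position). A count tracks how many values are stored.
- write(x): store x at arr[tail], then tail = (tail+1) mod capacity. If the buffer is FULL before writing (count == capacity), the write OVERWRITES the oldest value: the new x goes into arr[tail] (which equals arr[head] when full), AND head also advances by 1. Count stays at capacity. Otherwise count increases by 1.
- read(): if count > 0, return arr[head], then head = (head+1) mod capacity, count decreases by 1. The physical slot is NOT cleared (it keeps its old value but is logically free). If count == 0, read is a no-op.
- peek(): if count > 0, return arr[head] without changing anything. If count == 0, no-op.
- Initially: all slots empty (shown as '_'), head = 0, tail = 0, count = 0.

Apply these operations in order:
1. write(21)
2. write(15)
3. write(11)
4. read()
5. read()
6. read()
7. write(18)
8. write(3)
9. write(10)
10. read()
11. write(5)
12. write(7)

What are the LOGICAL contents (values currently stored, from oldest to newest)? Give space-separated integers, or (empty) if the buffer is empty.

After op 1 (write(21)): arr=[21 _ _] head=0 tail=1 count=1
After op 2 (write(15)): arr=[21 15 _] head=0 tail=2 count=2
After op 3 (write(11)): arr=[21 15 11] head=0 tail=0 count=3
After op 4 (read()): arr=[21 15 11] head=1 tail=0 count=2
After op 5 (read()): arr=[21 15 11] head=2 tail=0 count=1
After op 6 (read()): arr=[21 15 11] head=0 tail=0 count=0
After op 7 (write(18)): arr=[18 15 11] head=0 tail=1 count=1
After op 8 (write(3)): arr=[18 3 11] head=0 tail=2 count=2
After op 9 (write(10)): arr=[18 3 10] head=0 tail=0 count=3
After op 10 (read()): arr=[18 3 10] head=1 tail=0 count=2
After op 11 (write(5)): arr=[5 3 10] head=1 tail=1 count=3
After op 12 (write(7)): arr=[5 7 10] head=2 tail=2 count=3

Answer: 10 5 7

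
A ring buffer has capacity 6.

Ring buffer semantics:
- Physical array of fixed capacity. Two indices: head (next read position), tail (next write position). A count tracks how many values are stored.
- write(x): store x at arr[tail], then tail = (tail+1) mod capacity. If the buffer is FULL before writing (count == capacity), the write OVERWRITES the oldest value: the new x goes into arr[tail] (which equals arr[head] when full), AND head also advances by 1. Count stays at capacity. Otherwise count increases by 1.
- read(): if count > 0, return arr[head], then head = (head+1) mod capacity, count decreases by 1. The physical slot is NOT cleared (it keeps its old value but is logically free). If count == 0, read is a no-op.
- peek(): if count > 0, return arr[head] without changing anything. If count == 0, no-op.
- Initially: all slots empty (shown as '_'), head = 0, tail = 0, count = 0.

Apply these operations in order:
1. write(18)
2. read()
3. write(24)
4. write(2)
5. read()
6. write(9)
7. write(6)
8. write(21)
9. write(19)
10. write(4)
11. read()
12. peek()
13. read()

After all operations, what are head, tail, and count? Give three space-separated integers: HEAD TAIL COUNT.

After op 1 (write(18)): arr=[18 _ _ _ _ _] head=0 tail=1 count=1
After op 2 (read()): arr=[18 _ _ _ _ _] head=1 tail=1 count=0
After op 3 (write(24)): arr=[18 24 _ _ _ _] head=1 tail=2 count=1
After op 4 (write(2)): arr=[18 24 2 _ _ _] head=1 tail=3 count=2
After op 5 (read()): arr=[18 24 2 _ _ _] head=2 tail=3 count=1
After op 6 (write(9)): arr=[18 24 2 9 _ _] head=2 tail=4 count=2
After op 7 (write(6)): arr=[18 24 2 9 6 _] head=2 tail=5 count=3
After op 8 (write(21)): arr=[18 24 2 9 6 21] head=2 tail=0 count=4
After op 9 (write(19)): arr=[19 24 2 9 6 21] head=2 tail=1 count=5
After op 10 (write(4)): arr=[19 4 2 9 6 21] head=2 tail=2 count=6
After op 11 (read()): arr=[19 4 2 9 6 21] head=3 tail=2 count=5
After op 12 (peek()): arr=[19 4 2 9 6 21] head=3 tail=2 count=5
After op 13 (read()): arr=[19 4 2 9 6 21] head=4 tail=2 count=4

Answer: 4 2 4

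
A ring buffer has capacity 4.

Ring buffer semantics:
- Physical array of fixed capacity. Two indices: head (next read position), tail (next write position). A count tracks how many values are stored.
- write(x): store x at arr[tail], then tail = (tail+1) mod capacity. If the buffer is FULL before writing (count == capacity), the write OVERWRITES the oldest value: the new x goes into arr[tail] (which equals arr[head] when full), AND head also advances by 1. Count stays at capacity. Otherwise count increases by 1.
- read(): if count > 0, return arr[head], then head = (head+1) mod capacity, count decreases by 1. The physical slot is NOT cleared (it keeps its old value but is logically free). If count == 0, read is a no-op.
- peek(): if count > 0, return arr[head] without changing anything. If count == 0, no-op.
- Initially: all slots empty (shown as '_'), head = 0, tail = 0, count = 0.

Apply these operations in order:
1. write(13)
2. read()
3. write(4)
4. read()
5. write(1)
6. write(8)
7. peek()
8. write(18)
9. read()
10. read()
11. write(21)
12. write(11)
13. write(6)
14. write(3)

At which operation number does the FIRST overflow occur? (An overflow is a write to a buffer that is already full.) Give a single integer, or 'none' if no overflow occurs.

Answer: 14

Derivation:
After op 1 (write(13)): arr=[13 _ _ _] head=0 tail=1 count=1
After op 2 (read()): arr=[13 _ _ _] head=1 tail=1 count=0
After op 3 (write(4)): arr=[13 4 _ _] head=1 tail=2 count=1
After op 4 (read()): arr=[13 4 _ _] head=2 tail=2 count=0
After op 5 (write(1)): arr=[13 4 1 _] head=2 tail=3 count=1
After op 6 (write(8)): arr=[13 4 1 8] head=2 tail=0 count=2
After op 7 (peek()): arr=[13 4 1 8] head=2 tail=0 count=2
After op 8 (write(18)): arr=[18 4 1 8] head=2 tail=1 count=3
After op 9 (read()): arr=[18 4 1 8] head=3 tail=1 count=2
After op 10 (read()): arr=[18 4 1 8] head=0 tail=1 count=1
After op 11 (write(21)): arr=[18 21 1 8] head=0 tail=2 count=2
After op 12 (write(11)): arr=[18 21 11 8] head=0 tail=3 count=3
After op 13 (write(6)): arr=[18 21 11 6] head=0 tail=0 count=4
After op 14 (write(3)): arr=[3 21 11 6] head=1 tail=1 count=4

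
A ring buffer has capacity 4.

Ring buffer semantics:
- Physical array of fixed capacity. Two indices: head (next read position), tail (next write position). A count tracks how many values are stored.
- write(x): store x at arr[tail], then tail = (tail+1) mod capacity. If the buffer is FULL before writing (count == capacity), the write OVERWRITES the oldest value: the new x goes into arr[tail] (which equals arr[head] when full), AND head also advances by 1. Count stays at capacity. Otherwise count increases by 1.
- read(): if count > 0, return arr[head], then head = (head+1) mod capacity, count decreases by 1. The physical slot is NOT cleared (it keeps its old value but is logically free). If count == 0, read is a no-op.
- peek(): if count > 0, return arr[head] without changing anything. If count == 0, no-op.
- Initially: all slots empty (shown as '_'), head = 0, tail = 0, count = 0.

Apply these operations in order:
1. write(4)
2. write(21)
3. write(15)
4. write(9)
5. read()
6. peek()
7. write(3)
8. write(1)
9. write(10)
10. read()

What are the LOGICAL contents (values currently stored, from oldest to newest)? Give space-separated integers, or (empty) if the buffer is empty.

Answer: 3 1 10

Derivation:
After op 1 (write(4)): arr=[4 _ _ _] head=0 tail=1 count=1
After op 2 (write(21)): arr=[4 21 _ _] head=0 tail=2 count=2
After op 3 (write(15)): arr=[4 21 15 _] head=0 tail=3 count=3
After op 4 (write(9)): arr=[4 21 15 9] head=0 tail=0 count=4
After op 5 (read()): arr=[4 21 15 9] head=1 tail=0 count=3
After op 6 (peek()): arr=[4 21 15 9] head=1 tail=0 count=3
After op 7 (write(3)): arr=[3 21 15 9] head=1 tail=1 count=4
After op 8 (write(1)): arr=[3 1 15 9] head=2 tail=2 count=4
After op 9 (write(10)): arr=[3 1 10 9] head=3 tail=3 count=4
After op 10 (read()): arr=[3 1 10 9] head=0 tail=3 count=3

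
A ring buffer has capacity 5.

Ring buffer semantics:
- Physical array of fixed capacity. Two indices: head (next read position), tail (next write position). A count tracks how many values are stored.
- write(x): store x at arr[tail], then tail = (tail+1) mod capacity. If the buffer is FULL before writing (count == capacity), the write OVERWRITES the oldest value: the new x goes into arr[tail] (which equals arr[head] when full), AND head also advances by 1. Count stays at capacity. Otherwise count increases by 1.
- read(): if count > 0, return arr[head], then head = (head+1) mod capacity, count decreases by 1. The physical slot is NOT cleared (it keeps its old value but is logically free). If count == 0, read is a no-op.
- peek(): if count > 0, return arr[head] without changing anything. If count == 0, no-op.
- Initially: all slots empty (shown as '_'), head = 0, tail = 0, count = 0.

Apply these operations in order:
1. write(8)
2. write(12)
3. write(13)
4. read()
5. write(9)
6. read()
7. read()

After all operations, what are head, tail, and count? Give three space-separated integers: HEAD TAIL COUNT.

After op 1 (write(8)): arr=[8 _ _ _ _] head=0 tail=1 count=1
After op 2 (write(12)): arr=[8 12 _ _ _] head=0 tail=2 count=2
After op 3 (write(13)): arr=[8 12 13 _ _] head=0 tail=3 count=3
After op 4 (read()): arr=[8 12 13 _ _] head=1 tail=3 count=2
After op 5 (write(9)): arr=[8 12 13 9 _] head=1 tail=4 count=3
After op 6 (read()): arr=[8 12 13 9 _] head=2 tail=4 count=2
After op 7 (read()): arr=[8 12 13 9 _] head=3 tail=4 count=1

Answer: 3 4 1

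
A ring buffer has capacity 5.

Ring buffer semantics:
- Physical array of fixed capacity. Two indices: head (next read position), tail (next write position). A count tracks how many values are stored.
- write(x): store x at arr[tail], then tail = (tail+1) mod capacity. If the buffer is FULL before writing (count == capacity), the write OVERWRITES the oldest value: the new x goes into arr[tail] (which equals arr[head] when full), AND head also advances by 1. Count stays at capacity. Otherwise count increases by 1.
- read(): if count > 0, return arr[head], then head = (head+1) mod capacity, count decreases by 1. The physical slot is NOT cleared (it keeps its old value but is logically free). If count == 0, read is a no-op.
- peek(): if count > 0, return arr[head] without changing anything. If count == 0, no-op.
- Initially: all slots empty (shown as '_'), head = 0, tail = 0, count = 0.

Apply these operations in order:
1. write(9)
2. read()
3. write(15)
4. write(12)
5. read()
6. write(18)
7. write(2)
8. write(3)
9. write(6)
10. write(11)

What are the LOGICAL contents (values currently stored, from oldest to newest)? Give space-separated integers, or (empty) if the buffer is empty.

After op 1 (write(9)): arr=[9 _ _ _ _] head=0 tail=1 count=1
After op 2 (read()): arr=[9 _ _ _ _] head=1 tail=1 count=0
After op 3 (write(15)): arr=[9 15 _ _ _] head=1 tail=2 count=1
After op 4 (write(12)): arr=[9 15 12 _ _] head=1 tail=3 count=2
After op 5 (read()): arr=[9 15 12 _ _] head=2 tail=3 count=1
After op 6 (write(18)): arr=[9 15 12 18 _] head=2 tail=4 count=2
After op 7 (write(2)): arr=[9 15 12 18 2] head=2 tail=0 count=3
After op 8 (write(3)): arr=[3 15 12 18 2] head=2 tail=1 count=4
After op 9 (write(6)): arr=[3 6 12 18 2] head=2 tail=2 count=5
After op 10 (write(11)): arr=[3 6 11 18 2] head=3 tail=3 count=5

Answer: 18 2 3 6 11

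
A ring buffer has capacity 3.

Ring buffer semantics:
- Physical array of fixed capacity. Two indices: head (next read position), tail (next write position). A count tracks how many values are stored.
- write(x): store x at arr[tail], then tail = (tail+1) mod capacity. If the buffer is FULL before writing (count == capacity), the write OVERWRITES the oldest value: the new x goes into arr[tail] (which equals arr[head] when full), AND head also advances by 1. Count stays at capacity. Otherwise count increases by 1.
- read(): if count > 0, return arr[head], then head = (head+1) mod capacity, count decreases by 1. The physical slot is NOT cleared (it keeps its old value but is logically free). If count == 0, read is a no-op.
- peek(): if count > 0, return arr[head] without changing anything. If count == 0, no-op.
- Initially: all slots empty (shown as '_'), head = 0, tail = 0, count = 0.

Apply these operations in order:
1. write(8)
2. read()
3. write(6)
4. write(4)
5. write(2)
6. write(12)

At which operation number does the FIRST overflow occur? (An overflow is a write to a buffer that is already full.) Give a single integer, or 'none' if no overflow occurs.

After op 1 (write(8)): arr=[8 _ _] head=0 tail=1 count=1
After op 2 (read()): arr=[8 _ _] head=1 tail=1 count=0
After op 3 (write(6)): arr=[8 6 _] head=1 tail=2 count=1
After op 4 (write(4)): arr=[8 6 4] head=1 tail=0 count=2
After op 5 (write(2)): arr=[2 6 4] head=1 tail=1 count=3
After op 6 (write(12)): arr=[2 12 4] head=2 tail=2 count=3

Answer: 6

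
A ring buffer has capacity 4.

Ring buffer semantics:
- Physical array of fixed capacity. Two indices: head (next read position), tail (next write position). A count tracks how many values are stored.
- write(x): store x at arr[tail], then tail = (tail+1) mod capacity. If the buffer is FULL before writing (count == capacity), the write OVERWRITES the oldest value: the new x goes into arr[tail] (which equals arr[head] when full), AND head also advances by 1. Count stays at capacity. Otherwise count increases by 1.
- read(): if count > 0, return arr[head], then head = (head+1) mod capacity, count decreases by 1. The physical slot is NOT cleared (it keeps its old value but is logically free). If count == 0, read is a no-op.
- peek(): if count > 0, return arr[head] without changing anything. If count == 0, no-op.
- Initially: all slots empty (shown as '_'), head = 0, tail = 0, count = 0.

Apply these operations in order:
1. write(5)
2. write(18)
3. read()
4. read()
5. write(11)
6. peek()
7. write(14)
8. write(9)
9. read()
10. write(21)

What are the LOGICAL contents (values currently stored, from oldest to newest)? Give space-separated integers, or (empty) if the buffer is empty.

Answer: 14 9 21

Derivation:
After op 1 (write(5)): arr=[5 _ _ _] head=0 tail=1 count=1
After op 2 (write(18)): arr=[5 18 _ _] head=0 tail=2 count=2
After op 3 (read()): arr=[5 18 _ _] head=1 tail=2 count=1
After op 4 (read()): arr=[5 18 _ _] head=2 tail=2 count=0
After op 5 (write(11)): arr=[5 18 11 _] head=2 tail=3 count=1
After op 6 (peek()): arr=[5 18 11 _] head=2 tail=3 count=1
After op 7 (write(14)): arr=[5 18 11 14] head=2 tail=0 count=2
After op 8 (write(9)): arr=[9 18 11 14] head=2 tail=1 count=3
After op 9 (read()): arr=[9 18 11 14] head=3 tail=1 count=2
After op 10 (write(21)): arr=[9 21 11 14] head=3 tail=2 count=3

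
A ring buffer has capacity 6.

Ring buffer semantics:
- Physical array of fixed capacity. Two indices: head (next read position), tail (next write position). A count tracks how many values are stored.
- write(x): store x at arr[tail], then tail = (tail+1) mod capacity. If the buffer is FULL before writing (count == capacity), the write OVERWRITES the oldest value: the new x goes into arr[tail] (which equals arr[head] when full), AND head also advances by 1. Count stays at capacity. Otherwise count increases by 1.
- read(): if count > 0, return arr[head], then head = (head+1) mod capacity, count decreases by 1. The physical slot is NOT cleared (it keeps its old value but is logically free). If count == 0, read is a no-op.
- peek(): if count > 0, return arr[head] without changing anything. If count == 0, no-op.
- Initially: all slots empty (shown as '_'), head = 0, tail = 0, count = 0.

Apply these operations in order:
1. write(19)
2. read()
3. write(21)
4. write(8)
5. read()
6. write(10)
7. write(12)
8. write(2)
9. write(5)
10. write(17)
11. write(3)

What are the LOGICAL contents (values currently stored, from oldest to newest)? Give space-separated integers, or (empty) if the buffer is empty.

Answer: 10 12 2 5 17 3

Derivation:
After op 1 (write(19)): arr=[19 _ _ _ _ _] head=0 tail=1 count=1
After op 2 (read()): arr=[19 _ _ _ _ _] head=1 tail=1 count=0
After op 3 (write(21)): arr=[19 21 _ _ _ _] head=1 tail=2 count=1
After op 4 (write(8)): arr=[19 21 8 _ _ _] head=1 tail=3 count=2
After op 5 (read()): arr=[19 21 8 _ _ _] head=2 tail=3 count=1
After op 6 (write(10)): arr=[19 21 8 10 _ _] head=2 tail=4 count=2
After op 7 (write(12)): arr=[19 21 8 10 12 _] head=2 tail=5 count=3
After op 8 (write(2)): arr=[19 21 8 10 12 2] head=2 tail=0 count=4
After op 9 (write(5)): arr=[5 21 8 10 12 2] head=2 tail=1 count=5
After op 10 (write(17)): arr=[5 17 8 10 12 2] head=2 tail=2 count=6
After op 11 (write(3)): arr=[5 17 3 10 12 2] head=3 tail=3 count=6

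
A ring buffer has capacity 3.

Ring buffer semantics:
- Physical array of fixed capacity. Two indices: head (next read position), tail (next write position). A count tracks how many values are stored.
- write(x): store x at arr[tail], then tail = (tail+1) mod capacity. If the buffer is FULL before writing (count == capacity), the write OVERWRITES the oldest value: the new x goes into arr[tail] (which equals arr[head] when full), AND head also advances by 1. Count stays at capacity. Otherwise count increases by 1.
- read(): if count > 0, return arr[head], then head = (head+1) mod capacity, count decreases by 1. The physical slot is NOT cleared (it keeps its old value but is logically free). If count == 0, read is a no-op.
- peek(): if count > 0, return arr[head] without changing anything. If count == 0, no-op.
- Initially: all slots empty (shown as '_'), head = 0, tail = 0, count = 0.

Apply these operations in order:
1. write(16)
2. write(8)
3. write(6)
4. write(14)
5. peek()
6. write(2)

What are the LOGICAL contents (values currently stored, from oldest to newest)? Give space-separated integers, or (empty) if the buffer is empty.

Answer: 6 14 2

Derivation:
After op 1 (write(16)): arr=[16 _ _] head=0 tail=1 count=1
After op 2 (write(8)): arr=[16 8 _] head=0 tail=2 count=2
After op 3 (write(6)): arr=[16 8 6] head=0 tail=0 count=3
After op 4 (write(14)): arr=[14 8 6] head=1 tail=1 count=3
After op 5 (peek()): arr=[14 8 6] head=1 tail=1 count=3
After op 6 (write(2)): arr=[14 2 6] head=2 tail=2 count=3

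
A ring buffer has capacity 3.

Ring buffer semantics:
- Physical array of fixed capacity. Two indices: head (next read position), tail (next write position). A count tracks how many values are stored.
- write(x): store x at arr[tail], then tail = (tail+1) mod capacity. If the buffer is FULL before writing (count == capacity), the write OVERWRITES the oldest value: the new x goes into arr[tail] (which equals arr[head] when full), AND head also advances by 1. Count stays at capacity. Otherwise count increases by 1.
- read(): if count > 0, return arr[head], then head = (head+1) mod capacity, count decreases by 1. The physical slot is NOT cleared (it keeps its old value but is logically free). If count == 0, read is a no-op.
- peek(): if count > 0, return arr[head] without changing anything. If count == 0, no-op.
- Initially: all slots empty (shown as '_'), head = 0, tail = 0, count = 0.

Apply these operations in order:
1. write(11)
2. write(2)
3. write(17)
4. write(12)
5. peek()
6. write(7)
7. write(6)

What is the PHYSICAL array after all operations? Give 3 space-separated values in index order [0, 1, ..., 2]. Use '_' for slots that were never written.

Answer: 12 7 6

Derivation:
After op 1 (write(11)): arr=[11 _ _] head=0 tail=1 count=1
After op 2 (write(2)): arr=[11 2 _] head=0 tail=2 count=2
After op 3 (write(17)): arr=[11 2 17] head=0 tail=0 count=3
After op 4 (write(12)): arr=[12 2 17] head=1 tail=1 count=3
After op 5 (peek()): arr=[12 2 17] head=1 tail=1 count=3
After op 6 (write(7)): arr=[12 7 17] head=2 tail=2 count=3
After op 7 (write(6)): arr=[12 7 6] head=0 tail=0 count=3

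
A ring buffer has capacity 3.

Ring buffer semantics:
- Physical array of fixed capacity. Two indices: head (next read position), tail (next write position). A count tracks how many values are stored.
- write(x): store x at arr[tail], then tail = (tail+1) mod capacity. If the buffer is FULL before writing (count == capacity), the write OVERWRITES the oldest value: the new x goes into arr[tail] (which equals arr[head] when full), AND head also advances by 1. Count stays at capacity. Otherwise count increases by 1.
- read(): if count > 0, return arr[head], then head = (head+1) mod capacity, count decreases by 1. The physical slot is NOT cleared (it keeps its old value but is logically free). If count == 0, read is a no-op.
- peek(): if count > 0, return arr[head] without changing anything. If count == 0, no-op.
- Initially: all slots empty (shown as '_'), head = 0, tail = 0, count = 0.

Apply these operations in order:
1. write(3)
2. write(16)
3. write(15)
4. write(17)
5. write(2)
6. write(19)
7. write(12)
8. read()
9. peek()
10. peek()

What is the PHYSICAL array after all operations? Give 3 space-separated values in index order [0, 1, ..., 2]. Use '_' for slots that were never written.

Answer: 12 2 19

Derivation:
After op 1 (write(3)): arr=[3 _ _] head=0 tail=1 count=1
After op 2 (write(16)): arr=[3 16 _] head=0 tail=2 count=2
After op 3 (write(15)): arr=[3 16 15] head=0 tail=0 count=3
After op 4 (write(17)): arr=[17 16 15] head=1 tail=1 count=3
After op 5 (write(2)): arr=[17 2 15] head=2 tail=2 count=3
After op 6 (write(19)): arr=[17 2 19] head=0 tail=0 count=3
After op 7 (write(12)): arr=[12 2 19] head=1 tail=1 count=3
After op 8 (read()): arr=[12 2 19] head=2 tail=1 count=2
After op 9 (peek()): arr=[12 2 19] head=2 tail=1 count=2
After op 10 (peek()): arr=[12 2 19] head=2 tail=1 count=2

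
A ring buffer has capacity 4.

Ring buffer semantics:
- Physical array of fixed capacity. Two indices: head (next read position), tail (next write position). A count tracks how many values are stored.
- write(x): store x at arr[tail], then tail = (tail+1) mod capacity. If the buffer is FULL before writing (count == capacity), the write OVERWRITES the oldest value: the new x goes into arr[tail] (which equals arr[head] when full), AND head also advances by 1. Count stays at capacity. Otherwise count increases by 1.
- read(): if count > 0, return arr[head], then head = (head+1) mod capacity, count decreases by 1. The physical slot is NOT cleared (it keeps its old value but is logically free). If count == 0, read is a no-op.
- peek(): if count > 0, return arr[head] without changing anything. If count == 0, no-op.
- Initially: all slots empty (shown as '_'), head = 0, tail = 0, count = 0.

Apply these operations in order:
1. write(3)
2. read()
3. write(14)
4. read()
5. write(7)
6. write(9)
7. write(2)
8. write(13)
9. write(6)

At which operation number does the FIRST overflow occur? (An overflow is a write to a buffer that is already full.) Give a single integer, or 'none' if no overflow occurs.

After op 1 (write(3)): arr=[3 _ _ _] head=0 tail=1 count=1
After op 2 (read()): arr=[3 _ _ _] head=1 tail=1 count=0
After op 3 (write(14)): arr=[3 14 _ _] head=1 tail=2 count=1
After op 4 (read()): arr=[3 14 _ _] head=2 tail=2 count=0
After op 5 (write(7)): arr=[3 14 7 _] head=2 tail=3 count=1
After op 6 (write(9)): arr=[3 14 7 9] head=2 tail=0 count=2
After op 7 (write(2)): arr=[2 14 7 9] head=2 tail=1 count=3
After op 8 (write(13)): arr=[2 13 7 9] head=2 tail=2 count=4
After op 9 (write(6)): arr=[2 13 6 9] head=3 tail=3 count=4

Answer: 9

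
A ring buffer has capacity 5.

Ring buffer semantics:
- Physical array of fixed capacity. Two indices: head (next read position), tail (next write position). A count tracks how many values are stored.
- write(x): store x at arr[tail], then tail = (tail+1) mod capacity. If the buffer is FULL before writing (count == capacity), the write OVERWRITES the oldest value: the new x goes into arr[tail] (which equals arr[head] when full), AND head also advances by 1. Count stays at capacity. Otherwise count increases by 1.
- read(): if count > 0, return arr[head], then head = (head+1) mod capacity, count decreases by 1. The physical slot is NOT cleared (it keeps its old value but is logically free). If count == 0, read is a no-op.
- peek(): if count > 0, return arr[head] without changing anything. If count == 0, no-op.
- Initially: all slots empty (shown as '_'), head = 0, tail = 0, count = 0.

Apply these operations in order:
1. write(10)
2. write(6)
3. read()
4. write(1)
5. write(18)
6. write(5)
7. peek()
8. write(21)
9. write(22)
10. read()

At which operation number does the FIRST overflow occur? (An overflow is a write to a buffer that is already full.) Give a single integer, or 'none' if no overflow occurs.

Answer: 9

Derivation:
After op 1 (write(10)): arr=[10 _ _ _ _] head=0 tail=1 count=1
After op 2 (write(6)): arr=[10 6 _ _ _] head=0 tail=2 count=2
After op 3 (read()): arr=[10 6 _ _ _] head=1 tail=2 count=1
After op 4 (write(1)): arr=[10 6 1 _ _] head=1 tail=3 count=2
After op 5 (write(18)): arr=[10 6 1 18 _] head=1 tail=4 count=3
After op 6 (write(5)): arr=[10 6 1 18 5] head=1 tail=0 count=4
After op 7 (peek()): arr=[10 6 1 18 5] head=1 tail=0 count=4
After op 8 (write(21)): arr=[21 6 1 18 5] head=1 tail=1 count=5
After op 9 (write(22)): arr=[21 22 1 18 5] head=2 tail=2 count=5
After op 10 (read()): arr=[21 22 1 18 5] head=3 tail=2 count=4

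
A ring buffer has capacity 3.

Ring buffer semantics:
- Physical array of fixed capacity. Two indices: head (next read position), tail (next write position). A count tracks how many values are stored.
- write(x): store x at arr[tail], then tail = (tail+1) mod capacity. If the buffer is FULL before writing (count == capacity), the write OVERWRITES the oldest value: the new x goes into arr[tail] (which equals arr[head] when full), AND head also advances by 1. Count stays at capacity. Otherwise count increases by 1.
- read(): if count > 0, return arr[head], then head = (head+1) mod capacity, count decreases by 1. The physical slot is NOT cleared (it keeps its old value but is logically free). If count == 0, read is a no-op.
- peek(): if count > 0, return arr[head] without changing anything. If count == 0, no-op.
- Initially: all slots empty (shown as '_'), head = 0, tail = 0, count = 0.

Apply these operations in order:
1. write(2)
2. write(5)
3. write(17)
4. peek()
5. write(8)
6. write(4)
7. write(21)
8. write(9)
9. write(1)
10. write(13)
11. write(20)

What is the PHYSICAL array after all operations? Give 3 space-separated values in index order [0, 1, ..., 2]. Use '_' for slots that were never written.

Answer: 20 1 13

Derivation:
After op 1 (write(2)): arr=[2 _ _] head=0 tail=1 count=1
After op 2 (write(5)): arr=[2 5 _] head=0 tail=2 count=2
After op 3 (write(17)): arr=[2 5 17] head=0 tail=0 count=3
After op 4 (peek()): arr=[2 5 17] head=0 tail=0 count=3
After op 5 (write(8)): arr=[8 5 17] head=1 tail=1 count=3
After op 6 (write(4)): arr=[8 4 17] head=2 tail=2 count=3
After op 7 (write(21)): arr=[8 4 21] head=0 tail=0 count=3
After op 8 (write(9)): arr=[9 4 21] head=1 tail=1 count=3
After op 9 (write(1)): arr=[9 1 21] head=2 tail=2 count=3
After op 10 (write(13)): arr=[9 1 13] head=0 tail=0 count=3
After op 11 (write(20)): arr=[20 1 13] head=1 tail=1 count=3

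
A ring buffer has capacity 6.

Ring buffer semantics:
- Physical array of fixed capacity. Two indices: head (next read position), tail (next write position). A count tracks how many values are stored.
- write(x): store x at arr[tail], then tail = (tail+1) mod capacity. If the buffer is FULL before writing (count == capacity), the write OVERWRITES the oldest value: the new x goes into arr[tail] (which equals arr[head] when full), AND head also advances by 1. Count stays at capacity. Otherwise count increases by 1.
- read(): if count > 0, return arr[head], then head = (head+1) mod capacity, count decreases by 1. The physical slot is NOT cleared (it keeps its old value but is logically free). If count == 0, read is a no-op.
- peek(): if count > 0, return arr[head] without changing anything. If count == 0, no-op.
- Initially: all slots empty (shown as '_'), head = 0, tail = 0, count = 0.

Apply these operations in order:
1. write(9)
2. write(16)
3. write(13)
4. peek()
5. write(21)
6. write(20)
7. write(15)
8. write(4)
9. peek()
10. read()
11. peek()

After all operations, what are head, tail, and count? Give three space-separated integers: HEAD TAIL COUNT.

Answer: 2 1 5

Derivation:
After op 1 (write(9)): arr=[9 _ _ _ _ _] head=0 tail=1 count=1
After op 2 (write(16)): arr=[9 16 _ _ _ _] head=0 tail=2 count=2
After op 3 (write(13)): arr=[9 16 13 _ _ _] head=0 tail=3 count=3
After op 4 (peek()): arr=[9 16 13 _ _ _] head=0 tail=3 count=3
After op 5 (write(21)): arr=[9 16 13 21 _ _] head=0 tail=4 count=4
After op 6 (write(20)): arr=[9 16 13 21 20 _] head=0 tail=5 count=5
After op 7 (write(15)): arr=[9 16 13 21 20 15] head=0 tail=0 count=6
After op 8 (write(4)): arr=[4 16 13 21 20 15] head=1 tail=1 count=6
After op 9 (peek()): arr=[4 16 13 21 20 15] head=1 tail=1 count=6
After op 10 (read()): arr=[4 16 13 21 20 15] head=2 tail=1 count=5
After op 11 (peek()): arr=[4 16 13 21 20 15] head=2 tail=1 count=5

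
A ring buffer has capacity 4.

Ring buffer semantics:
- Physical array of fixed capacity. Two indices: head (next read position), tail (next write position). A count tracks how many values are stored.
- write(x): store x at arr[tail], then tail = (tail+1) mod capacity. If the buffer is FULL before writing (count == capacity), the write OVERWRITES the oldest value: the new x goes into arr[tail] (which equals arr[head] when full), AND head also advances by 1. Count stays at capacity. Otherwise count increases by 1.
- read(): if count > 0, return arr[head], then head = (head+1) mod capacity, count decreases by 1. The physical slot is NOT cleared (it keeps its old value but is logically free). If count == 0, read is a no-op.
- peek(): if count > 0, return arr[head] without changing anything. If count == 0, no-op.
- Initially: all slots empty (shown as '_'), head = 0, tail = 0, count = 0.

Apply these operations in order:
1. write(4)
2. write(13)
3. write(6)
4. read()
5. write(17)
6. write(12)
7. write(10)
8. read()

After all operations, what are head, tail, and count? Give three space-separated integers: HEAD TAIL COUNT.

Answer: 3 2 3

Derivation:
After op 1 (write(4)): arr=[4 _ _ _] head=0 tail=1 count=1
After op 2 (write(13)): arr=[4 13 _ _] head=0 tail=2 count=2
After op 3 (write(6)): arr=[4 13 6 _] head=0 tail=3 count=3
After op 4 (read()): arr=[4 13 6 _] head=1 tail=3 count=2
After op 5 (write(17)): arr=[4 13 6 17] head=1 tail=0 count=3
After op 6 (write(12)): arr=[12 13 6 17] head=1 tail=1 count=4
After op 7 (write(10)): arr=[12 10 6 17] head=2 tail=2 count=4
After op 8 (read()): arr=[12 10 6 17] head=3 tail=2 count=3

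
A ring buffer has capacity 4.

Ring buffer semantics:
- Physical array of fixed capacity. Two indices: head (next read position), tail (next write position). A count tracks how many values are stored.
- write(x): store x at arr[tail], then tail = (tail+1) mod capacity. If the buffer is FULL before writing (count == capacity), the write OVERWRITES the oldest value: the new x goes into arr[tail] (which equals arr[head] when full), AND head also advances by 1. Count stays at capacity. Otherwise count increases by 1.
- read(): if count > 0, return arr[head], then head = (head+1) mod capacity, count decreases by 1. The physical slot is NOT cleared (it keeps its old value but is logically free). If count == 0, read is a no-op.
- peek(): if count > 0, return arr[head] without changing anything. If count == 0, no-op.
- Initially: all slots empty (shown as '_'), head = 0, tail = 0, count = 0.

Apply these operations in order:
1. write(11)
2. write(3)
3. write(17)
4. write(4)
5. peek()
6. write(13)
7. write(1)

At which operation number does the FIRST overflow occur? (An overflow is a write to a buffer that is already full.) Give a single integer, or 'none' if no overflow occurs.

Answer: 6

Derivation:
After op 1 (write(11)): arr=[11 _ _ _] head=0 tail=1 count=1
After op 2 (write(3)): arr=[11 3 _ _] head=0 tail=2 count=2
After op 3 (write(17)): arr=[11 3 17 _] head=0 tail=3 count=3
After op 4 (write(4)): arr=[11 3 17 4] head=0 tail=0 count=4
After op 5 (peek()): arr=[11 3 17 4] head=0 tail=0 count=4
After op 6 (write(13)): arr=[13 3 17 4] head=1 tail=1 count=4
After op 7 (write(1)): arr=[13 1 17 4] head=2 tail=2 count=4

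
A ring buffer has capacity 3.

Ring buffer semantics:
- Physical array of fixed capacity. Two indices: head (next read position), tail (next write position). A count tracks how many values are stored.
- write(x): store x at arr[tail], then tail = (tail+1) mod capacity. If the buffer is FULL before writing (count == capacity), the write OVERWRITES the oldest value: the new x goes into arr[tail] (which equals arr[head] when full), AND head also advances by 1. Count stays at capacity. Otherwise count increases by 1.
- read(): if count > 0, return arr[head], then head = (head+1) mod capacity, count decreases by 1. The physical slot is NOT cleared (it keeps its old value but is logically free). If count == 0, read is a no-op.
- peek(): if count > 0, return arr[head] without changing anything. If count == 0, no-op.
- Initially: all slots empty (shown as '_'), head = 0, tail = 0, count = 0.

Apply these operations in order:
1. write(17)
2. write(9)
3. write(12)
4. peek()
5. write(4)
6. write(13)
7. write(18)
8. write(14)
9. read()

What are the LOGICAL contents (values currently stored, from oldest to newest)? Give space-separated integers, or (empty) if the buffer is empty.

Answer: 18 14

Derivation:
After op 1 (write(17)): arr=[17 _ _] head=0 tail=1 count=1
After op 2 (write(9)): arr=[17 9 _] head=0 tail=2 count=2
After op 3 (write(12)): arr=[17 9 12] head=0 tail=0 count=3
After op 4 (peek()): arr=[17 9 12] head=0 tail=0 count=3
After op 5 (write(4)): arr=[4 9 12] head=1 tail=1 count=3
After op 6 (write(13)): arr=[4 13 12] head=2 tail=2 count=3
After op 7 (write(18)): arr=[4 13 18] head=0 tail=0 count=3
After op 8 (write(14)): arr=[14 13 18] head=1 tail=1 count=3
After op 9 (read()): arr=[14 13 18] head=2 tail=1 count=2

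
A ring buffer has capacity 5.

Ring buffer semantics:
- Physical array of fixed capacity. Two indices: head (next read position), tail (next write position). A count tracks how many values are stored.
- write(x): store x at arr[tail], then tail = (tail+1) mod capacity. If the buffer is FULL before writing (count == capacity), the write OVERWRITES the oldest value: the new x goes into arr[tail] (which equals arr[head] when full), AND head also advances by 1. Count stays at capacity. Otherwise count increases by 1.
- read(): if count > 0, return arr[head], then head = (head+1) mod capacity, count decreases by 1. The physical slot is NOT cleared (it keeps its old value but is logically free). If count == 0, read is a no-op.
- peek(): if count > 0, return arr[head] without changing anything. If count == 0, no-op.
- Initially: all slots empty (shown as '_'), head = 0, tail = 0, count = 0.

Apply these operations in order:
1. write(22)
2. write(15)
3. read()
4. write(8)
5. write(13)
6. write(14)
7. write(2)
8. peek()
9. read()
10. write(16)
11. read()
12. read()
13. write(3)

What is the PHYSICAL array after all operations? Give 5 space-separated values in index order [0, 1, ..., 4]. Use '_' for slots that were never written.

After op 1 (write(22)): arr=[22 _ _ _ _] head=0 tail=1 count=1
After op 2 (write(15)): arr=[22 15 _ _ _] head=0 tail=2 count=2
After op 3 (read()): arr=[22 15 _ _ _] head=1 tail=2 count=1
After op 4 (write(8)): arr=[22 15 8 _ _] head=1 tail=3 count=2
After op 5 (write(13)): arr=[22 15 8 13 _] head=1 tail=4 count=3
After op 6 (write(14)): arr=[22 15 8 13 14] head=1 tail=0 count=4
After op 7 (write(2)): arr=[2 15 8 13 14] head=1 tail=1 count=5
After op 8 (peek()): arr=[2 15 8 13 14] head=1 tail=1 count=5
After op 9 (read()): arr=[2 15 8 13 14] head=2 tail=1 count=4
After op 10 (write(16)): arr=[2 16 8 13 14] head=2 tail=2 count=5
After op 11 (read()): arr=[2 16 8 13 14] head=3 tail=2 count=4
After op 12 (read()): arr=[2 16 8 13 14] head=4 tail=2 count=3
After op 13 (write(3)): arr=[2 16 3 13 14] head=4 tail=3 count=4

Answer: 2 16 3 13 14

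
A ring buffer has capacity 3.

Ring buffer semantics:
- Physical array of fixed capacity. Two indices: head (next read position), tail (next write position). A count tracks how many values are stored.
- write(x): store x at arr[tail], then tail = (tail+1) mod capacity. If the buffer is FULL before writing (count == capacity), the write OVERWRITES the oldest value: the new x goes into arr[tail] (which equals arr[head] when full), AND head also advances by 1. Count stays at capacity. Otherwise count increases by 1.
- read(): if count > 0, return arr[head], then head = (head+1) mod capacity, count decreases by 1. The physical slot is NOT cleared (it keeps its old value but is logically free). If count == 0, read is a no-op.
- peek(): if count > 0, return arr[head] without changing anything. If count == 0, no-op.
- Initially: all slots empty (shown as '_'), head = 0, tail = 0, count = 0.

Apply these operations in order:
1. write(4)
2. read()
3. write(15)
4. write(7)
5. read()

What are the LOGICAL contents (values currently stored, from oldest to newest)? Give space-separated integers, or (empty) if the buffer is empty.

After op 1 (write(4)): arr=[4 _ _] head=0 tail=1 count=1
After op 2 (read()): arr=[4 _ _] head=1 tail=1 count=0
After op 3 (write(15)): arr=[4 15 _] head=1 tail=2 count=1
After op 4 (write(7)): arr=[4 15 7] head=1 tail=0 count=2
After op 5 (read()): arr=[4 15 7] head=2 tail=0 count=1

Answer: 7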